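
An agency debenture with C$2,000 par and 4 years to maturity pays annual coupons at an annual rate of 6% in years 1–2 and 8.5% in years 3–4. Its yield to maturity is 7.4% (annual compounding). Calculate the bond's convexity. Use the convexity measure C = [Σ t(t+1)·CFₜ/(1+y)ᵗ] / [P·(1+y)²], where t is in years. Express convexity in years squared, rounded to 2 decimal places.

15.34

With y = 0.074:
  t   CF        PV=CF/(1+0.074)^t    t·PV        t(t+1)·PV
  1       120.00       111.7318       111.7318         223.4637
  2       120.00       104.0334       208.0667         624.2002
  3       170.00       137.2259       411.6777       1,646.7108
  4     2,170.00     1,630.9574     6,523.8295      32,619.1473
  Σ                  1,983.9485     7,255.3057      35,113.5220
P = 1,983.9485.
Convexity = Σ t(t+1)·PV / [P·(1+y)²] = 35,113.5220 / (1,983.9485 × 1.153476) = 15.34389.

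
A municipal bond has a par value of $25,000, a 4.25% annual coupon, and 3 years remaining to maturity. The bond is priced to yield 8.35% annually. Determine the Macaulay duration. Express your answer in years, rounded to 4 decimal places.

2.8719 years

Periodic yield y = 0.0835. Discount each cash flow and weight by its year:
  t   CF        PV=CF/(1+0.0835)^t    t·PV
  1     1,062.50       980.6184       980.6184
  2     1,062.50       905.0469     1,810.0939
  3    26,062.50    20,489.4040    61,468.2119
  Σ                 22,375.0693    64,258.9242
Price P = Σ PV = 22,375.0693.
Macaulay duration = Σ(t·PV) / P = 64,258.9242 / 22,375.0693 = 2.87190 years.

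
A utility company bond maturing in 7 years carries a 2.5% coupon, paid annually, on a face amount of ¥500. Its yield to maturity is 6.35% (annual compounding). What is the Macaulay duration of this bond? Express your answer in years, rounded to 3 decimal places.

6.432 years

Periodic yield y = 0.0635. Discount each cash flow and weight by its year:
  t   CF        PV=CF/(1+0.0635)^t    t·PV
  1        12.50        11.7536        11.7536
  2        12.50        11.0519        22.1037
  3        12.50        10.3920        31.1759
  4        12.50         9.7715        39.0859
  5        12.50         9.1880        45.9402
  6        12.50         8.6394        51.8366
  7       512.50       333.0669     2,331.4680
  Σ                    393.8632     2,533.3638
Price P = Σ PV = 393.8632.
Macaulay duration = Σ(t·PV) / P = 2,533.3638 / 393.8632 = 6.43209 years.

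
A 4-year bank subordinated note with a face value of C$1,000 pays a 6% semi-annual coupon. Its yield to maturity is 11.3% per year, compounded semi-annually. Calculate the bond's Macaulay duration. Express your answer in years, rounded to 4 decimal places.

3.5706 years

Periodic yield y = 0.0565. Discount each cash flow and weight by its period:
  t   CF        PV=CF/(1+0.0565)^t    t·PV
  1        30.00        28.3956        28.3956
  2        30.00        26.8771        53.7542
  3        30.00        25.4397        76.3192
  4        30.00        24.0793        96.3171
  5        30.00        22.7915       113.9577
  6        30.00        21.5727       129.4361
  7        30.00        20.4190       142.9331
  8     1,030.00       663.5616     5,308.4924
  Σ                    833.1365     5,949.6055
Price P = Σ PV = 833.1365.
Macaulay duration = Σ(t·PV) / P = 5,949.6055 / 833.1365 = 7.14121 half-year periods.
In years: 7.14121 / 2 = 3.57061 years.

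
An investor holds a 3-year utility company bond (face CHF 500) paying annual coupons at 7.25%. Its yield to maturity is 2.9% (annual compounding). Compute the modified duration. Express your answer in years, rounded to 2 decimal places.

2.73 years

Periodic yield y = 0.029. First find Macaulay duration:
  t   CF        PV=CF/(1+0.029)^t    t·PV
  1        36.25        35.2284        35.2284
  2        36.25        34.2355        68.4711
  3       536.25       492.1768     1,476.5305
  Σ                    561.6408     1,580.2300
P = 561.6408; Macaulay duration = 1,580.2300 / 561.6408 = 2.81360 years.
Modified duration = D_Mac / (1 + y) = 2.81360 / 1.029 = 2.73430 years.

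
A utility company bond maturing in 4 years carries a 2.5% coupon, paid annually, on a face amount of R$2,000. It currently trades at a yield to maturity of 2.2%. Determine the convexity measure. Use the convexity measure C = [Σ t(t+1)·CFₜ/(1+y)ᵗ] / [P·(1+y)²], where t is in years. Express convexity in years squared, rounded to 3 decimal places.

With y = 0.022:
  t   CF        PV=CF/(1+0.022)^t    t·PV        t(t+1)·PV
  1        50.00        48.9237        48.9237          97.8474
  2        50.00        47.8705        95.7411         287.2232
  3        50.00        46.8400       140.5201         562.0806
  4     2,050.00     1,879.1017     7,516.4067      37,582.0333
  Σ                  2,022.7359     7,801.5915      38,529.1844
P = 2,022.7359.
Convexity = Σ t(t+1)·PV / [P·(1+y)²] = 38,529.1844 / (2,022.7359 × 1.044484) = 18.23681.

18.237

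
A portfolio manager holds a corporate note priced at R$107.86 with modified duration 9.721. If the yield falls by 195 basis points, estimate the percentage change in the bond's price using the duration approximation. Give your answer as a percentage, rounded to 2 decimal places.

Duration approximation: ΔP/P ≈ -D_mod · Δy = -9.721 × (-0.0195) = +0.1895595.
As a percentage: +18.95595%.

+18.96%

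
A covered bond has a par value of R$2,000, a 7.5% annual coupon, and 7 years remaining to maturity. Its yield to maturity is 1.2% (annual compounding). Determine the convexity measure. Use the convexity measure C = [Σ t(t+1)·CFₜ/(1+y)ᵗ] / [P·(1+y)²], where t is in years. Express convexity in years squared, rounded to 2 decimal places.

43.52

With y = 0.012:
  t   CF        PV=CF/(1+0.012)^t    t·PV        t(t+1)·PV
  1       150.00       148.2213       148.2213         296.4427
  2       150.00       146.4638       292.9276         878.7827
  3       150.00       144.7271       434.1812       1,736.7246
  4       150.00       143.0109       572.0437       2,860.2185
  5       150.00       141.3151       706.5757       4,239.4542
  6       150.00       139.6395       837.8368       5,864.8576
  7     2,150.00     1,977.7658    13,844.3609     110,754.8873
  Σ                  2,841.1436    16,836.1472     126,631.3676
P = 2,841.1436.
Convexity = Σ t(t+1)·PV / [P·(1+y)²] = 126,631.3676 / (2,841.1436 × 1.024144) = 43.51982.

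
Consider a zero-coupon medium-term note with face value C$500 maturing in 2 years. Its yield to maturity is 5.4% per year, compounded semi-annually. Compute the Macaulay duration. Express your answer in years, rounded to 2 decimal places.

2.00 years

A zero-coupon bond has a single cash flow at maturity, so its Macaulay duration equals its maturity: 2 years.
(Equivalently: 4 semi-annual periods ÷ 2 = 2 years.)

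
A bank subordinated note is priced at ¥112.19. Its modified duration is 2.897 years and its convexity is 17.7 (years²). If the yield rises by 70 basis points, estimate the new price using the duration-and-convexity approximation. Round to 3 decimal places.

Duration effect: -D_mod·Δy = -2.897 × (+0.007) = -0.020279
Convexity effect: ½·C·(Δy)² = 0.5 × 17.7 × (0.007)² = +0.00043365
ΔP/P ≈ -0.020279 + 0.00043365 = -0.01984535
New price ≈ 112.19 × (1 - 0.01984535) = 109.9635501835.

¥109.964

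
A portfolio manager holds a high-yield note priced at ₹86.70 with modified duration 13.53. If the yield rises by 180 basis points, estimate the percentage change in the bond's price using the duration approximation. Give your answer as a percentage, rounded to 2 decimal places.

-24.35%

Duration approximation: ΔP/P ≈ -D_mod · Δy = -13.53 × (+0.018) = -0.243540.
As a percentage: -24.3540%.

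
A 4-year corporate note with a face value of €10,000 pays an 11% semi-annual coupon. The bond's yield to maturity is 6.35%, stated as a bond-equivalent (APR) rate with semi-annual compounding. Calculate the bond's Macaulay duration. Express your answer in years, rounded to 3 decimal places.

3.396 years

Periodic yield y = 0.03175. Discount each cash flow and weight by its period:
  t   CF        PV=CF/(1+0.03175)^t    t·PV
  1       550.00       533.0749       533.0749
  2       550.00       516.6706     1,033.3412
  3       550.00       500.7711     1,502.3133
  4       550.00       485.3609     1,941.4436
  5       550.00       470.4249     2,352.1245
  6       550.00       455.9485     2,735.6912
  7       550.00       441.9176     3,093.4235
  8    10,550.00     8,215.9283    65,727.4262
  Σ                 11,620.0968    78,918.8384
Price P = Σ PV = 11,620.0968.
Macaulay duration = Σ(t·PV) / P = 78,918.8384 / 11,620.0968 = 6.79158 half-year periods.
In years: 6.79158 / 2 = 3.39579 years.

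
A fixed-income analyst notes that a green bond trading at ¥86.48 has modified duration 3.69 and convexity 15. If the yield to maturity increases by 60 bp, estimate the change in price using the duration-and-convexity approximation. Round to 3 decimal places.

Duration effect: -D_mod·Δy = -3.69 × (+0.006) = -0.022140
Convexity effect: ½·C·(Δy)² = 0.5 × 15 × (0.006)² = +0.0002700
ΔP/P ≈ -0.022140 + 0.0002700 = -0.021870
ΔP ≈ 86.48 × (-0.021870) = -1.8913176.

-¥1.891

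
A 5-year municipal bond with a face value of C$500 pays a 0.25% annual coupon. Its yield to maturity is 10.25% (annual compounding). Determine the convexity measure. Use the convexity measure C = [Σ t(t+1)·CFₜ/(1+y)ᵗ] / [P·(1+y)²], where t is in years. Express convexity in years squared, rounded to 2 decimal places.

24.47

With y = 0.1025:
  t   CF        PV=CF/(1+0.1025)^t    t·PV        t(t+1)·PV
  1         1.25         1.1338         1.1338           2.2676
  2         1.25         1.0284         2.0568           6.1703
  3         1.25         0.9328         2.7983          11.1932
  4         1.25         0.8460         3.3842          16.9210
  5       501.25       307.7240     1,538.6201       9,231.7206
  Σ                    311.6650     1,547.9931       9,268.2726
P = 311.6650.
Convexity = Σ t(t+1)·PV / [P·(1+y)²] = 9,268.2726 / (311.6650 × 1.215506) = 24.46547.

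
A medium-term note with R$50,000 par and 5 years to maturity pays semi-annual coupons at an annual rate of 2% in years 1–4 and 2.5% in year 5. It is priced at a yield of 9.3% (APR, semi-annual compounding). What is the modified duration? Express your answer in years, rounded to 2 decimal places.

Periodic yield y = 0.0465. First find Macaulay duration:
  t   CF        PV=CF/(1+0.0465)^t    t·PV
  1       500.00       477.7831       477.7831
  2       500.00       456.5534       913.1067
  3       500.00       436.2669     1,308.8008
  4       500.00       416.8819     1,667.5277
  5       500.00       398.3583     1,991.7914
  6       500.00       380.6577     2,283.9461
  7       500.00       363.7436     2,546.2053
  8       500.00       347.5811     2,780.6487
  9       625.00       415.1709     3,736.5383
  10   50,625.00    32,134.5860   321,345.8603
  Σ                 35,827.5829   339,052.2084
P = 35,827.5829; Macaulay duration = 339,052.2084 / 35,827.5829 = 9.46344 half-year periods = 4.73172 years.
Modified duration = D_Mac / (1 + y) = 4.73172 / 1.0465 = 4.52147 years.

4.52 years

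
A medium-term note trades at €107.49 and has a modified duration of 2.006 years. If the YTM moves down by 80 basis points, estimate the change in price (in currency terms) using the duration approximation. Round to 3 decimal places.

+€1.725

Duration approximation: ΔP/P ≈ -D_mod · Δy = -2.006 × (-0.008) = +0.016048.
ΔP ≈ 107.49 × (+0.016048) = +1.72499952.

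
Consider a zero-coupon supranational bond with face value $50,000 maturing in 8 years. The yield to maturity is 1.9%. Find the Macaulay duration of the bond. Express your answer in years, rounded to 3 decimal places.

8.000 years

A zero-coupon bond has a single cash flow at maturity, so its Macaulay duration equals its maturity: 8 years.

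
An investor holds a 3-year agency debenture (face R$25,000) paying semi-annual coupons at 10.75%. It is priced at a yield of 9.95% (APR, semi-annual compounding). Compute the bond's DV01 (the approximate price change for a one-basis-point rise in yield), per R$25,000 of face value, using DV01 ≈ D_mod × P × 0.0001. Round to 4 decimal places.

Periodic yield y = 0.04975.
  t   CF        PV=CF/(1+0.04975)^t    t·PV
  1     1,343.75     1,280.0667     1,280.0667
  2     1,343.75     1,219.4015     2,438.8029
  3     1,343.75     1,161.6113     3,484.8339
  4     1,343.75     1,106.5599     4,426.2398
  5     1,343.75     1,054.1176     5,270.5880
  6    26,343.75    19,686.2183   118,117.3097
  Σ                 25,507.9753   135,017.8409
P = 25,507.9753; D_Mac = 5.29316 half-year periods = 2.64658 yrs; D_mod = 2.52115 yrs.
DV01 ≈ 2.52115 × 25,507.9753 × 0.0001 = 6.430952.

R$6.4310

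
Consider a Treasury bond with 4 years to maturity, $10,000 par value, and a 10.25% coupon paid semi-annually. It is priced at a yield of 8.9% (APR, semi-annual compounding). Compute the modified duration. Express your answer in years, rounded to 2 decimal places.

3.25 years

Periodic yield y = 0.0445. First find Macaulay duration:
  t   CF        PV=CF/(1+0.0445)^t    t·PV
  1       512.50       490.6654       490.6654
  2       512.50       469.7610       939.5220
  3       512.50       449.7473     1,349.2418
  4       512.50       430.5862     1,722.3447
  5       512.50       412.2414     2,061.2072
  6       512.50       394.6783     2,368.0696
  7       512.50       377.8633     2,645.0434
  8    10,512.50     7,420.5903    59,364.7224
  Σ                 10,446.1332    70,940.8165
P = 10,446.1332; Macaulay duration = 70,940.8165 / 10,446.1332 = 6.79111 half-year periods = 3.39555 years.
Modified duration = D_Mac / (1 + y) = 3.39555 / 1.0445 = 3.25089 years.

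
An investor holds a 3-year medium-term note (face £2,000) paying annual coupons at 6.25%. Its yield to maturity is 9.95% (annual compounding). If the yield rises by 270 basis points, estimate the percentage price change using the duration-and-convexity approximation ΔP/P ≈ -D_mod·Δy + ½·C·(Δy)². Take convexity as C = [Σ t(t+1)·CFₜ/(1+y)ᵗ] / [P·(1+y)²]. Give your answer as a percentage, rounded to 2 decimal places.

-6.59%

With y = 0.0995:
  t   CF        PV=CF/(1+0.0995)^t    t·PV        t(t+1)·PV
  1       125.00       113.6880       113.6880         227.3761
  2       125.00       103.3998       206.7995         620.3986
  3     2,125.00     1,598.7230     4,796.1691      19,184.6765
  Σ                  1,815.8108     5,116.6567      20,032.4511
P = 1,815.8108; D_Mac = 2.81784 yrs; D_mod = 2.56283 yrs; C = 9.12584.
Duration effect: -2.56283 × (+0.027) = -0.069197
Convexity effect: 0.5 × 9.12584 × (0.027)² = +0.0033264
ΔP/P ≈ -0.069197 + 0.0033264 = -0.065870 = -6.5870%.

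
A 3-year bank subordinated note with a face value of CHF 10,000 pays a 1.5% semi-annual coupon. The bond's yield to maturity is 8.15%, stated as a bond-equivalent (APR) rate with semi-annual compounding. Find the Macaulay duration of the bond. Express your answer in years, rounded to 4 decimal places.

Periodic yield y = 0.04075. Discount each cash flow and weight by its period:
  t   CF        PV=CF/(1+0.04075)^t    t·PV
  1        75.00        72.0634        72.0634
  2        75.00        69.2418       138.4836
  3        75.00        66.5307       199.5921
  4        75.00        63.9257       255.7029
  5        75.00        61.4227       307.1137
  6    10,075.00     7,928.0529    47,568.3172
  Σ                  8,261.2372    48,541.2728
Price P = Σ PV = 8,261.2372.
Macaulay duration = Σ(t·PV) / P = 48,541.2728 / 8,261.2372 = 5.87579 half-year periods.
In years: 5.87579 / 2 = 2.93789 years.

2.9379 years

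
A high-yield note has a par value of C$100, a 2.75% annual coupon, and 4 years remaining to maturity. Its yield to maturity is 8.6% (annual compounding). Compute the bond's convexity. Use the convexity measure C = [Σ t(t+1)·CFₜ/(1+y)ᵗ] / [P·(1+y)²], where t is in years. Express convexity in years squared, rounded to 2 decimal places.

With y = 0.086:
  t   CF        PV=CF/(1+0.086)^t    t·PV        t(t+1)·PV
  1         2.75         2.5322         2.5322           5.0645
  2         2.75         2.3317         4.6634          13.9902
  3         2.75         2.1471         6.4412          25.7647
  4       102.75        73.8691       295.4762       1,477.3811
  Σ                     80.8800       309.1130       1,522.2004
P = 80.8800.
Convexity = Σ t(t+1)·PV / [P·(1+y)²] = 1,522.2004 / (80.8800 × 1.179396) = 15.95772.

15.96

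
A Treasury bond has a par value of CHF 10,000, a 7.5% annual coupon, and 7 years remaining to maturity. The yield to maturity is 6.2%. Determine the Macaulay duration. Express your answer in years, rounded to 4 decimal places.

Periodic yield y = 0.062. Discount each cash flow and weight by its year:
  t   CF        PV=CF/(1+0.062)^t    t·PV
  1       750.00       706.2147       706.2147
  2       750.00       664.9856     1,329.9712
  3       750.00       626.1634     1,878.4903
  4       750.00       589.6078     2,358.4311
  5       750.00       555.1862     2,775.9311
  6       750.00       522.7742     3,136.6453
  7    10,750.00     7,055.6470    49,389.5293
  Σ                 10,720.5790    61,575.2130
Price P = Σ PV = 10,720.5790.
Macaulay duration = Σ(t·PV) / P = 61,575.2130 / 10,720.5790 = 5.74365 years.

5.7436 years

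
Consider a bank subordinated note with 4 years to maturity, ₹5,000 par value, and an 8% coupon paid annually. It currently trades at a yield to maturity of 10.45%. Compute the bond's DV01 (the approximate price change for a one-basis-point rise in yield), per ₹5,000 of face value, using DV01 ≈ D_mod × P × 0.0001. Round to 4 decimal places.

₹1.4869

Periodic yield y = 0.1045.
  t   CF        PV=CF/(1+0.1045)^t    t·PV
  1       400.00       362.1548       362.1548
  2       400.00       327.8903       655.7806
  3       400.00       296.8676       890.6029
  4     5,400.00     3,628.5313    14,514.1254
  Σ                  4,615.4441    16,422.6636
P = 4,615.4441; D_Mac = 3.55820 yrs; D_mod = 3.22155 yrs.
DV01 ≈ 3.22155 × 4,615.4441 × 0.0001 = 1.486887.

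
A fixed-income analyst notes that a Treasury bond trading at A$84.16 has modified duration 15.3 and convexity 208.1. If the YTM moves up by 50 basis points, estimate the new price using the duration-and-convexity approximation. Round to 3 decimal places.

Duration effect: -D_mod·Δy = -15.3 × (+0.005) = -0.076500
Convexity effect: ½·C·(Δy)² = 0.5 × 208.1 × (0.005)² = +0.00260125
ΔP/P ≈ -0.076500 + 0.00260125 = -0.07389875
New price ≈ 84.16 × (1 - 0.07389875) = 77.9406812.

A$77.941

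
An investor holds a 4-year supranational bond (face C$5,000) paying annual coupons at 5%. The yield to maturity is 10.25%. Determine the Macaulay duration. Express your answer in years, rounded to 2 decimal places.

3.69 years

Periodic yield y = 0.1025. Discount each cash flow and weight by its year:
  t   CF        PV=CF/(1+0.1025)^t    t·PV
  1       250.00       226.7574       226.7574
  2       250.00       205.6756       411.3512
  3       250.00       186.5538       559.6615
  4     5,250.00     3,553.4067    14,213.6266
  Σ                  4,172.3935    15,411.3968
Price P = Σ PV = 4,172.3935.
Macaulay duration = Σ(t·PV) / P = 15,411.3968 / 4,172.3935 = 3.69366 years.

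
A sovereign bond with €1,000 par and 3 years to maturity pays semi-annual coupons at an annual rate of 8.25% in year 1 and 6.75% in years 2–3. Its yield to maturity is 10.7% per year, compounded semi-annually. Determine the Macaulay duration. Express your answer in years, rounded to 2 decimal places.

Periodic yield y = 0.0535. Discount each cash flow and weight by its period:
  t   CF        PV=CF/(1+0.0535)^t    t·PV
  1        41.25        39.1552        39.1552
  2        41.25        37.1668        74.3335
  3        33.75        28.8649        86.5947
  4        33.75        27.3991       109.5962
  5        33.75        26.0076       130.0382
  6     1,033.75       756.1506     4,536.9034
  Σ                    914.7442     4,976.6213
Price P = Σ PV = 914.7442.
Macaulay duration = Σ(t·PV) / P = 4,976.6213 / 914.7442 = 5.44045 half-year periods.
In years: 5.44045 / 2 = 2.72023 years.

2.72 years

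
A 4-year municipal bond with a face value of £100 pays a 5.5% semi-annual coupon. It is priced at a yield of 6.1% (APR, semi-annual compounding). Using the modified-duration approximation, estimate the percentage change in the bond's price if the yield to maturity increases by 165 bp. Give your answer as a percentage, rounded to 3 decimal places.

Periodic yield y = 0.0305. Modified duration first:
  t   CF        PV=CF/(1+0.0305)^t    t·PV
  1         2.75         2.6686         2.6686
  2         2.75         2.5896         5.1792
  3         2.75         2.5130         7.5389
  4         2.75         2.4386         9.7544
  5         2.75         2.3664        11.8321
  6         2.75         2.2964        13.7783
  7         2.75         2.2284        15.5989
  8       102.75        80.7975       646.3799
  Σ                     97.8985       712.7305
P = 97.8985; D_Mac = 7.28030 half-year periods = 3.64015 yrs; D_mod = 3.64015/(1+0.0305) = 3.53241 yrs.
ΔP/P ≈ -D_mod · Δy = -3.53241 × (+0.0165) = -0.058285 = -5.8285%.

-5.828%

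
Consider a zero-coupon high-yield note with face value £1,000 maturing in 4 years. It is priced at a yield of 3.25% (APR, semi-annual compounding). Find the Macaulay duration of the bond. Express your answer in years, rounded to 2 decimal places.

A zero-coupon bond has a single cash flow at maturity, so its Macaulay duration equals its maturity: 4 years.
(Equivalently: 8 semi-annual periods ÷ 2 = 4 years.)

4.00 years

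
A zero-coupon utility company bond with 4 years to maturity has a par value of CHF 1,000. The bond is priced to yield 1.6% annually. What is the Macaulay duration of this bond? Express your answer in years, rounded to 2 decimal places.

A zero-coupon bond has a single cash flow at maturity, so its Macaulay duration equals its maturity: 4 years.

4.00 years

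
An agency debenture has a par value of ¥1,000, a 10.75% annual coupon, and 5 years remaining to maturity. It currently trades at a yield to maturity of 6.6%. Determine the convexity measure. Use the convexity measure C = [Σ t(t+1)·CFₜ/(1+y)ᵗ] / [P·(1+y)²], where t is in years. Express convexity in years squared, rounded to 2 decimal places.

20.75

With y = 0.066:
  t   CF        PV=CF/(1+0.066)^t    t·PV        t(t+1)·PV
  1       107.50       100.8443       100.8443         201.6886
  2       107.50        94.6006       189.2013         567.6038
  3       107.50        88.7436       266.2307       1,064.9227
  4       107.50        83.2491       332.9965       1,664.9824
  5     1,107.50       804.5587     4,022.7933      24,136.7597
  Σ                  1,171.9962     4,912.0660      27,635.9571
P = 1,171.9962.
Convexity = Σ t(t+1)·PV / [P·(1+y)²] = 27,635.9571 / (1,171.9962 × 1.136356) = 20.75075.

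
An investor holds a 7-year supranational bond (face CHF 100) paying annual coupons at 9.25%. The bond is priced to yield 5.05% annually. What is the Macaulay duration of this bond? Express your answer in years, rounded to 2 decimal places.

Periodic yield y = 0.0505. Discount each cash flow and weight by its year:
  t   CF        PV=CF/(1+0.0505)^t    t·PV
  1         9.25         8.8053         8.8053
  2         9.25         8.3820        16.7641
  3         9.25         7.9791        23.9373
  4         9.25         7.5955        30.3821
  5         9.25         7.2304        36.1519
  6         9.25         6.8828        41.2968
  7       109.25        77.3836       541.6853
  Σ                    124.2588       699.0229
Price P = Σ PV = 124.2588.
Macaulay duration = Σ(t·PV) / P = 699.0229 / 124.2588 = 5.62554 years.

5.63 years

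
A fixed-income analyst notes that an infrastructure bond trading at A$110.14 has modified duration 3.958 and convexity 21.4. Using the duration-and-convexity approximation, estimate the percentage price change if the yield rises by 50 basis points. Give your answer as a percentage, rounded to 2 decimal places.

-1.95%

Duration effect: -D_mod·Δy = -3.958 × (+0.005) = -0.019790
Convexity effect: ½·C·(Δy)² = 0.5 × 21.4 × (0.005)² = +0.0002675
ΔP/P ≈ -0.019790 + 0.0002675 = -0.0195225
= -1.95225%.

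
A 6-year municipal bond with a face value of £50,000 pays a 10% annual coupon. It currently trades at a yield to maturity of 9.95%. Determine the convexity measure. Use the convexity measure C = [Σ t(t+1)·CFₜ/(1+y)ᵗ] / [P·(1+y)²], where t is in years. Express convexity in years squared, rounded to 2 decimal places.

With y = 0.0995:
  t   CF        PV=CF/(1+0.0995)^t    t·PV        t(t+1)·PV
  1     5,000.00     4,547.5216     4,547.5216       9,095.0432
  2     5,000.00     4,135.9905     8,271.9811      24,815.9433
  3     5,000.00     3,761.7013    11,285.1038      45,140.4152
  4     5,000.00     3,421.2836    13,685.1342      68,425.6710
  5     5,000.00     3,111.6722    15,558.3609      93,350.1651
  6    55,000.00    31,130.8721   186,785.2327   1,307,496.6286
  Σ                 50,109.0412   240,133.3342   1,548,323.8664
P = 50,109.0412.
Convexity = Σ t(t+1)·PV / [P·(1+y)²] = 1,548,323.8664 / (50,109.0412 × 1.208900) = 25.55967.

25.56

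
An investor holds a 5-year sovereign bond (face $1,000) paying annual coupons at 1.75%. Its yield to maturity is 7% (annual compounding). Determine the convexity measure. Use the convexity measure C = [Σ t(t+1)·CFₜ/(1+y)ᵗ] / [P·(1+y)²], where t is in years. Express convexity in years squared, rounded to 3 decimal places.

24.850

With y = 0.07:
  t   CF        PV=CF/(1+0.07)^t    t·PV        t(t+1)·PV
  1        17.50        16.3551        16.3551          32.7103
  2        17.50        15.2852        30.5704          91.7111
  3        17.50        14.2852        42.8556         171.4226
  4        17.50        13.3507        53.4027         267.0133
  5     1,017.50       725.4634     3,627.3172      21,763.9031
  Σ                    784.7396     3,770.5010      22,326.7604
P = 784.7396.
Convexity = Σ t(t+1)·PV / [P·(1+y)²] = 22,326.7604 / (784.7396 × 1.144900) = 24.85035.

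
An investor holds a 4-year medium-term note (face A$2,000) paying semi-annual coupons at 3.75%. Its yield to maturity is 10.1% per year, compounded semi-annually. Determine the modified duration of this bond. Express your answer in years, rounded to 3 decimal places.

Periodic yield y = 0.0505. First find Macaulay duration:
  t   CF        PV=CF/(1+0.0505)^t    t·PV
  1        37.50        35.6973        35.6973
  2        37.50        33.9812        67.9625
  3        37.50        32.3477        97.0430
  4        37.50        30.7926       123.1706
  5        37.50        29.3124       146.5619
  6        37.50        27.9033       167.4196
  7        37.50        26.5619       185.9332
  8     2,037.50     1,373.8179    10,990.5430
  Σ                  1,590.4142    11,814.3310
P = 1,590.4142; Macaulay duration = 11,814.3310 / 1,590.4142 = 7.42846 half-year periods = 3.71423 years.
Modified duration = D_Mac / (1 + y) = 3.71423 / 1.0505 = 3.53568 years.

3.536 years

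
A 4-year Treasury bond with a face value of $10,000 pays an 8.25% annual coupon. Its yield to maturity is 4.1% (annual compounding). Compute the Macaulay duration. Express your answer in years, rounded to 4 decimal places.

3.5974 years

Periodic yield y = 0.041. Discount each cash flow and weight by its year:
  t   CF        PV=CF/(1+0.041)^t    t·PV
  1       825.00       792.5072       792.5072
  2       825.00       761.2941     1,522.5883
  3       825.00       731.3104     2,193.9313
  4    10,825.00     9,217.7513    36,871.0052
  Σ                 11,502.8631    41,380.0320
Price P = Σ PV = 11,502.8631.
Macaulay duration = Σ(t·PV) / P = 41,380.0320 / 11,502.8631 = 3.59737 years.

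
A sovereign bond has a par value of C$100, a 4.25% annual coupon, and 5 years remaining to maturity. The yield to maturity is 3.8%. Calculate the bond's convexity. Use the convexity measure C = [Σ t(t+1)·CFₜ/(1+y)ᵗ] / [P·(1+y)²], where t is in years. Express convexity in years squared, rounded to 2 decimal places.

With y = 0.038:
  t   CF        PV=CF/(1+0.038)^t    t·PV        t(t+1)·PV
  1         4.25         4.0944         4.0944           8.1888
  2         4.25         3.9445         7.8890          23.6671
  3         4.25         3.8001        11.4003          45.6014
  4         4.25         3.6610        14.6440          73.2200
  5       104.25        86.5146       432.5729       2,595.4374
  Σ                    102.0146       470.6007       2,746.1147
P = 102.0146.
Convexity = Σ t(t+1)·PV / [P·(1+y)²] = 2,746.1147 / (102.0146 × 1.077444) = 24.98397.

24.98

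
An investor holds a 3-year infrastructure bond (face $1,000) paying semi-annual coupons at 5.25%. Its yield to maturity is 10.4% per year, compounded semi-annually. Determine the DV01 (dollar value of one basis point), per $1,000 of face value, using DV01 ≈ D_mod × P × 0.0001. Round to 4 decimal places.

Periodic yield y = 0.052.
  t   CF        PV=CF/(1+0.052)^t    t·PV
  1        26.25        24.9525        24.9525
  2        26.25        23.7191        47.4382
  3        26.25        22.5467        67.6400
  4        26.25        21.4322        85.7287
  5        26.25        20.3728       101.8640
  6     1,026.25       757.1096     4,542.6574
  Σ                    870.1327     4,870.2807
P = 870.1327; D_Mac = 5.59717 half-year periods = 2.79858 yrs; D_mod = 2.66025 yrs.
DV01 ≈ 2.66025 × 870.1327 × 0.0001 = 0.231477.

$0.2315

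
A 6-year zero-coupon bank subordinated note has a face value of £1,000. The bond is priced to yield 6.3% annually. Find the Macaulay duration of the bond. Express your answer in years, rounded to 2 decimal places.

A zero-coupon bond has a single cash flow at maturity, so its Macaulay duration equals its maturity: 6 years.

6.00 years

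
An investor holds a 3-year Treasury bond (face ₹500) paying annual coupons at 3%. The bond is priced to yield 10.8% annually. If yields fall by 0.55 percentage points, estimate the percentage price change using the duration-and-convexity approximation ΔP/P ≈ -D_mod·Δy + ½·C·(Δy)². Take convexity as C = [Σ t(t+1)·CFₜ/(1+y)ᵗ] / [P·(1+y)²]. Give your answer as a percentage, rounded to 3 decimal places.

+1.455%

With y = 0.108:
  t   CF        PV=CF/(1+0.108)^t    t·PV        t(t+1)·PV
  1        15.00        13.5379        13.5379          27.0758
  2        15.00        12.2183        24.4367          73.3100
  3       515.00       378.6064     1,135.8192       4,543.2768
  Σ                    404.3626     1,173.7938       4,643.6625
P = 404.3626; D_Mac = 2.90282 yrs; D_mod = 2.61988 yrs; C = 9.35427.
Duration effect: -2.61988 × (-0.0055) = +0.014409
Convexity effect: 0.5 × 9.35427 × (-0.0055)² = +0.0001415
ΔP/P ≈ +0.014409 + 0.0001415 = +0.014551 = +1.4551%.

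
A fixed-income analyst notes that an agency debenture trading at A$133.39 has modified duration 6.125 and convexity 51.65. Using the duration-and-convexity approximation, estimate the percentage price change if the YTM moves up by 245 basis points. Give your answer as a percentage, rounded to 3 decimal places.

Duration effect: -D_mod·Δy = -6.125 × (+0.0245) = -0.1500625
Convexity effect: ½·C·(Δy)² = 0.5 × 51.65 × (0.0245)² = +0.01550145625
ΔP/P ≈ -0.1500625 + 0.01550145625 = -0.13456104375
= -13.456104375%.

-13.456%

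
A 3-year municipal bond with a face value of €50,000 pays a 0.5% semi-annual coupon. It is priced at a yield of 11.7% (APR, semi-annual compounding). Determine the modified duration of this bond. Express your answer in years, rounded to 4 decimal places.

2.8127 years

Periodic yield y = 0.0585. First find Macaulay duration:
  t   CF        PV=CF/(1+0.0585)^t    t·PV
  1       125.00       118.0916       118.0916
  2       125.00       111.5651       223.1302
  3       125.00       105.3992       316.1977
  4       125.00        99.5741       398.2966
  5       125.00        94.0710       470.3549
  6    50,125.00    35,637.6626   213,825.9754
  Σ                 36,166.3636   215,352.0464
P = 36,166.3636; Macaulay duration = 215,352.0464 / 36,166.3636 = 5.95448 half-year periods = 2.97724 years.
Modified duration = D_Mac / (1 + y) = 2.97724 / 1.0585 = 2.81270 years.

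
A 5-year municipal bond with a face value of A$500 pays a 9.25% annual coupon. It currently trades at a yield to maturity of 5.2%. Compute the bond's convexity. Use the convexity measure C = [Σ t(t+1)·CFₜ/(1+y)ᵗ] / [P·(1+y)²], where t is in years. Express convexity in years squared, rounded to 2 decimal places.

With y = 0.052:
  t   CF        PV=CF/(1+0.052)^t    t·PV        t(t+1)·PV
  1        46.25        43.9639        43.9639          87.9278
  2        46.25        41.7908        83.5815         250.7446
  3        46.25        39.7251       119.1752         476.7007
  4        46.25        37.7615       151.0458         755.2292
  5       546.25       423.9482     2,119.7408      12,718.4447
  Σ                    587.1893     2,517.5072      14,289.0469
P = 587.1893.
Convexity = Σ t(t+1)·PV / [P·(1+y)²] = 14,289.0469 / (587.1893 × 1.106704) = 21.98840.

21.99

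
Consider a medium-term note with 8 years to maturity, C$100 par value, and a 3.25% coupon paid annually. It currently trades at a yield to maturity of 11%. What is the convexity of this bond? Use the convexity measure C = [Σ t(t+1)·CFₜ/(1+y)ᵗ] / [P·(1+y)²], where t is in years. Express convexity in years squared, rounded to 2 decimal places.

47.76

With y = 0.11:
  t   CF        PV=CF/(1+0.11)^t    t·PV        t(t+1)·PV
  1         3.25         2.9279         2.9279           5.8559
  2         3.25         2.6378         5.2755          15.8266
  3         3.25         2.3764         7.1291          28.5165
  4         3.25         2.1409         8.5635          42.8175
  5         3.25         1.9287         9.6436          57.8615
  6         3.25         1.7376        10.4255          72.9785
  7         3.25         1.5654        10.9577          87.6618
  8       103.25        44.8029       358.4233       3,225.8096
  Σ                     60.1175       413.3462       3,537.3279
P = 60.1175.
Convexity = Σ t(t+1)·PV / [P·(1+y)²] = 3,537.3279 / (60.1175 × 1.232100) = 47.75602.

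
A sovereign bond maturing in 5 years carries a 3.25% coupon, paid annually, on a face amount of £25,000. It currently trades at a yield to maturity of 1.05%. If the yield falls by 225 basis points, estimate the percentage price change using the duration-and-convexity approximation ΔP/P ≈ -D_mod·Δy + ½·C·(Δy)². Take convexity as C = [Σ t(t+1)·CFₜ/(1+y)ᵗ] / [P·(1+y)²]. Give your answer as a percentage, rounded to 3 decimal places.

With y = 0.0105:
  t   CF        PV=CF/(1+0.0105)^t    t·PV        t(t+1)·PV
  1       812.50       804.0574       804.0574       1,608.1148
  2       812.50       795.7025     1,591.4050       4,774.2151
  3       812.50       787.4345     2,362.3034       9,449.2135
  4       812.50       779.2523     3,117.0092      15,585.0462
  5    25,812.50    24,499.0069   122,495.0344     734,970.2065
  Σ                 27,665.4536   130,369.8095     766,386.7962
P = 27,665.4536; D_Mac = 4.71237 yrs; D_mod = 4.66340 yrs; C = 27.12924.
Duration effect: -4.66340 × (-0.0225) = +0.104927
Convexity effect: 0.5 × 27.12924 × (-0.0225)² = +0.0068671
ΔP/P ≈ +0.104927 + 0.0068671 = +0.111794 = +11.1794%.

+11.179%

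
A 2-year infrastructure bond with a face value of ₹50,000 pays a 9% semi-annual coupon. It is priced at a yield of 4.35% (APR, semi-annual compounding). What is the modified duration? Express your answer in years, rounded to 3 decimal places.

Periodic yield y = 0.02175. First find Macaulay duration:
  t   CF        PV=CF/(1+0.02175)^t    t·PV
  1     2,250.00     2,202.1042     2,202.1042
  2     2,250.00     2,155.2280     4,310.4560
  3     2,250.00     2,109.3497     6,328.0490
  4    52,250.00    47,941.0685   191,764.2740
  Σ                 54,407.7504   204,604.8833
P = 54,407.7504; Macaulay duration = 204,604.8833 / 54,407.7504 = 3.76058 half-year periods = 1.88029 years.
Modified duration = D_Mac / (1 + y) = 1.88029 / 1.02175 = 1.84027 years.

1.840 years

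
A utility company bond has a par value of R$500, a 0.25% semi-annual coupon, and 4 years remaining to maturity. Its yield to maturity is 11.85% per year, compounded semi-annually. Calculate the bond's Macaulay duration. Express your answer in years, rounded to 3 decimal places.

Periodic yield y = 0.05925. Discount each cash flow and weight by its period:
  t   CF        PV=CF/(1+0.05925)^t    t·PV
  1        0.625         0.5900         0.5900
  2        0.625         0.5570         1.1141
  3        0.625         0.5259         1.5776
  4        0.625         0.4965         1.9858
  5        0.625         0.4687         2.3435
  6        0.625         0.4425         2.6549
  7        0.625         0.4177         2.9241
  8      500.625       315.8819     2,527.0553
  Σ                    319.3802     2,540.2452
Price P = Σ PV = 319.3802.
Macaulay duration = Σ(t·PV) / P = 2,540.2452 / 319.3802 = 7.95367 half-year periods.
In years: 7.95367 / 2 = 3.97684 years.

3.977 years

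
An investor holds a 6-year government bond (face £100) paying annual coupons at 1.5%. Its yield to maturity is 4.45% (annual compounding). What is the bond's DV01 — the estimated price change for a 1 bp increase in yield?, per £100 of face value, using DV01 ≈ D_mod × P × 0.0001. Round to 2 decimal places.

Periodic yield y = 0.0445.
  t   CF        PV=CF/(1+0.0445)^t    t·PV
  1         1.50         1.4361         1.4361
  2         1.50         1.3749         2.7498
  3         1.50         1.3163         3.9490
  4         1.50         1.2603         5.0410
  5         1.50         1.2066         6.0328
  6       101.50        78.1655       468.9933
  Σ                     84.7597       488.2020
P = 84.7597; D_Mac = 5.75984 yrs; D_mod = 5.51444 yrs.
DV01 ≈ 5.51444 × 84.7597 × 0.0001 = 0.046740.

£0.05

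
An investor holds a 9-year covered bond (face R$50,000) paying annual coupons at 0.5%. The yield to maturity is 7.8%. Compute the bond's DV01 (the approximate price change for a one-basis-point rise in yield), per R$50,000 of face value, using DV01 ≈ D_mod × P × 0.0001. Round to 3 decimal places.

R$21.891

Periodic yield y = 0.078.
  t   CF        PV=CF/(1+0.078)^t    t·PV
  1       250.00       231.9109       231.9109
  2       250.00       215.1307       430.2615
  3       250.00       199.5647       598.6941
  4       250.00       185.1250       740.4998
  5       250.00       171.7300       858.6501
  6       250.00       159.3043       955.8257
  7       250.00       147.7776     1,034.4434
  8       250.00       137.0850     1,096.6800
  9    50,250.00    25,560.3748   230,043.3736
  Σ                 27,008.0031   235,990.3390
P = 27,008.0031; D_Mac = 8.73779 yrs; D_mod = 8.10556 yrs.
DV01 ≈ 8.10556 × 27,008.0031 × 0.0001 = 21.891497.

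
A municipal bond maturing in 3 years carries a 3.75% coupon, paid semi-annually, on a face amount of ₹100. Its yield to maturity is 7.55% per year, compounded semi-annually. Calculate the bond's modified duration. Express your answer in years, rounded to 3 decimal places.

Periodic yield y = 0.03775. First find Macaulay duration:
  t   CF        PV=CF/(1+0.03775)^t    t·PV
  1        1.875         1.8068         1.8068
  2        1.875         1.7411         3.4821
  3        1.875         1.6777         5.0332
  4        1.875         1.6167         6.4668
  5        1.875         1.5579         7.7895
  6      101.875        81.5664       489.3983
  Σ                     89.9666       513.9767
P = 89.9666; Macaulay duration = 513.9767 / 89.9666 = 5.71297 half-year periods = 2.85649 years.
Modified duration = D_Mac / (1 + y) = 2.85649 / 1.03775 = 2.75258 years.

2.753 years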